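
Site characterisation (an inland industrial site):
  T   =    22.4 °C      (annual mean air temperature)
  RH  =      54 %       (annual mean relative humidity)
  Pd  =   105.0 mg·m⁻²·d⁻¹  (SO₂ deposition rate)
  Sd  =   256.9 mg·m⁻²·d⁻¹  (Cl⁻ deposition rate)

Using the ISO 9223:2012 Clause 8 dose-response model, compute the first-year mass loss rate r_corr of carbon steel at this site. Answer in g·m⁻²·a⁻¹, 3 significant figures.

carbon steel: temperature factor f = -0.054·(12.4) = -0.6696
  sulphur-dioxide contribution → 30.01 μm/a
  chloride contribution → 46.31 μm/a
  total first-year rate 76.32 μm/a
Convert to mass loss: 76.32 μm/a × 7.85 g/cm³ = 599.1 g·m⁻²·a⁻¹

r_corr = 599 g·m⁻²·a⁻¹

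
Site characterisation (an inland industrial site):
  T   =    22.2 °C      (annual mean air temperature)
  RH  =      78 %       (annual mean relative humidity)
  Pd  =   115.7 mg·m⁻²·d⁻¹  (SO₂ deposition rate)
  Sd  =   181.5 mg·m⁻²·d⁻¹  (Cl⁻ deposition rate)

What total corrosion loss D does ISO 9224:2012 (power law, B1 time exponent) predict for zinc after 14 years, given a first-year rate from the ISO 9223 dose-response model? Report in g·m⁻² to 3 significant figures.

D(14) = 352 g·m⁻²

zinc: f(T) = -0.071·(T−10) [T>10 °C] = -0.8662
  Pd branch = 0.0129·Pd^0.44·e^(0.046·RH+f) = 1.587 μm/a
  Cl⁻ term: 0.0175·181.5^0.57·exp(0.008·78+0.085·22.2) = 4.179
  sum: 1.587 + 4.179 → r_corr = 5.766 μm/a
Long-term exponent b (ISO 9224 Table 2, B1) = 0.813
  D(14) = 5.766 × 14^0.813 = 5.766 × 8.547 = 49.28 μm
  Mass loss = 49.28 μm × 7.14 g/cm³ = 351.9 g·m⁻²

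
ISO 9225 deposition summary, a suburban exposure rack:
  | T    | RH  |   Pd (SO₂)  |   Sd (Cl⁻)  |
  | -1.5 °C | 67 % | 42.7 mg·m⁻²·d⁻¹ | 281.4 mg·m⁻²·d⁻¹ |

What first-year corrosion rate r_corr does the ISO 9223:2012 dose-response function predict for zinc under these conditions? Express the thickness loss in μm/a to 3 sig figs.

r_corr = 1.60 μm/a

zinc: temperature factor f = +0.038·(-11.5) = -0.4370
  SO₂ term: 0.0129·42.7^0.44·exp(0.046·67-0.4370) = 0.9477
  Sd branch = 0.0175·Sd^0.57·e^(0.008·RH+0.085·T) = 0.6555 μm/a
  r_corr = 0.9477 + 0.6555 = 1.603 μm/a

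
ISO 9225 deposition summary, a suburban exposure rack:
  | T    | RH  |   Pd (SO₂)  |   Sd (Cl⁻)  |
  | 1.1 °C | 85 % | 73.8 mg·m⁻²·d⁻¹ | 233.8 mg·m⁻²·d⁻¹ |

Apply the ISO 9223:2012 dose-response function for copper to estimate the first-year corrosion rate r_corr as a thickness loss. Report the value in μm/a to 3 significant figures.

r_corr = 1.80 μm/a

copper: f(T) = +0.126·(T−10) [T≤10 °C] = -1.1214
  sulphur-dioxide contribution → 0.796 μm/a
  chloride contribution → 1.006 μm/a
  total first-year rate 1.802 μm/a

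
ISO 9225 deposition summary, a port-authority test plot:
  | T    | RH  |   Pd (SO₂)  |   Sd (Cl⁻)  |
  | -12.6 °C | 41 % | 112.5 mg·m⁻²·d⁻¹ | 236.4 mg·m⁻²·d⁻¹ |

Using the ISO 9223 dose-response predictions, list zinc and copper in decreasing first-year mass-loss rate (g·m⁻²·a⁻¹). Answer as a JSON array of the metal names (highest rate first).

["zinc", "copper"]

zinc: f(T) = +0.038·(T−10) [T≤10 °C] = -0.8588
  Pd branch = 0.0129·Pd^0.44·e^(0.046·RH+f) = 0.2879 μm/a
  Cl⁻ term: 0.0175·236.4^0.57·exp(0.008·41+0.085·-12.6) = 0.1876
  sum: 0.2879 + 0.1876 → r_corr = 0.4755 μm/a
  mass loss = 0.4755 μm/a × 7.14 g/cm³ = 3.395 g·m⁻²·a⁻¹
copper: temperature factor f = +0.126·(-22.6) = -2.8476
  SO₂ term: 0.0053·112.5^0.26·exp(0.059·41-2.8476) = 0.01179
  Sd branch = 0.01025·Sd^0.27·e^(0.036·RH+0.049·T) = 0.1058 μm/a
  r_corr = 0.01179 + 0.1058 = 0.1176 μm/a
  mass loss = 0.1176 μm/a × 8.96 g/cm³ = 1.054 g·m⁻²·a⁻¹
Ordering by g·m⁻²·a⁻¹: zinc (3.4) > copper (1.05)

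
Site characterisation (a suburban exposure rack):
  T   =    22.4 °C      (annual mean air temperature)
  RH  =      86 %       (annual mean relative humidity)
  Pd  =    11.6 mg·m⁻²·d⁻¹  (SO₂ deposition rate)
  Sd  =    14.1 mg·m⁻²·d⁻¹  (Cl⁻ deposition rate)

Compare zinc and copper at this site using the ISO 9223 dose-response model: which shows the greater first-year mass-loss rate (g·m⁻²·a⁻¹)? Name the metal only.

copper

zinc: f(T) = -0.071·(T−10) [T>10 °C] = -0.8804
  SO₂ term: 0.0129·11.6^0.44·exp(0.046·86-0.8804) = 0.8216
  Sd branch = 0.0175·Sd^0.57·e^(0.008·RH+0.085·T) = 1.056 μm/a
  r_corr = 0.8216 + 1.056 = 1.878 μm/a
  mass loss = 1.878 μm/a × 7.14 g/cm³ = 13.41 g·m⁻²·a⁻¹
copper: f(T) = -0.080·(T−10) [T>10 °C] = -0.9920
  Pd branch = 0.0053·Pd^0.26·e^(0.059·RH+f) = 0.5941 μm/a
  Cl⁻ term: 0.01025·14.1^0.27·exp(0.036·86+0.049·22.4) = 1.388
  r_corr = 0.5941 + 1.388 = 1.982 μm/a
  mass loss = 1.982 μm/a × 8.96 g/cm³ = 17.76 g·m⁻²·a⁻¹
Ordering by g·m⁻²·a⁻¹: copper (17.8) > zinc (13.4)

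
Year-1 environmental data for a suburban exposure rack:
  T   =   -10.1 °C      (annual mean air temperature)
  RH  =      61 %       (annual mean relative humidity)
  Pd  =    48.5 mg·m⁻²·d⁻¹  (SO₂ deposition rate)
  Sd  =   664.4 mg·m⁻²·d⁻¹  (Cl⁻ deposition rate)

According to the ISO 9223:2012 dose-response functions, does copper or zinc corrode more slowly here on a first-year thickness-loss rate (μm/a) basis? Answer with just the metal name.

copper

copper: T≤10 °C ⇒ hinge +0.126·(-10.1−10) = -2.5326
  Pd branch = 0.0053·Pd^0.26·e^(0.059·RH+f) = 0.04224 μm/a
  Sd branch = 0.01025·Sd^0.27·e^(0.036·RH+0.049·T) = 0.3248 μm/a
  r_corr = 0.04224 + 0.3248 = 0.367 μm/a
zinc: T≤10 °C ⇒ hinge +0.038·(-10.1−10) = -0.7638
  Pd branch = 0.0129·Pd^0.44·e^(0.046·RH+f) = 0.5486 μm/a
  Cl⁻ term: 0.0175·664.4^0.57·exp(0.008·61+0.085·-10.1) = 0.4908
  sum: 0.5486 + 0.4908 → r_corr = 1.039 μm/a
Ordering by μm/a: zinc (1.04) > copper (0.367)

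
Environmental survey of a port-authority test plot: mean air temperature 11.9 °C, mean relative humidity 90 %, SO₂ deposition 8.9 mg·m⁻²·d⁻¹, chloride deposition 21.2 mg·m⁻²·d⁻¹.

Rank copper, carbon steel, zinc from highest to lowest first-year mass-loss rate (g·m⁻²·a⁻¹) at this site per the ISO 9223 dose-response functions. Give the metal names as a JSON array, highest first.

copper: temperature factor f = -0.080·(1.9) = -0.1520
  SO₂ term: 0.0053·8.9^0.26·exp(0.059·90-0.1520) = 1.626
  Cl⁻ term: 0.01025·21.2^0.27·exp(0.036·90+0.049·11.9) = 1.07
  sum: 1.626 + 1.07 → r_corr = 2.696 μm/a
  mass loss = 2.696 μm/a × 8.96 g/cm³ = 24.15 g·m⁻²·a⁻¹
carbon steel: f(T) = -0.054·(T−10) [T>10 °C] = -0.1026
  SO₂ term: 1.77·8.9^0.52·exp(0.02·90-0.1026) = 30.12
  Cl⁻ term: 0.102·21.2^0.62·exp(0.033·90+0.04·11.9) = 21.26
  r_corr = 30.12 + 21.26 = 51.38 μm/a
  mass loss = 51.38 μm/a × 7.85 g/cm³ = 403.3 g·m⁻²·a⁻¹
zinc: T>10 °C ⇒ hinge -0.071·(11.9−10) = -0.1349
  Pd branch = 0.0129·Pd^0.44·e^(0.046·RH+f) = 1.852 μm/a
  Sd branch = 0.0175·Sd^0.57·e^(0.008·RH+0.085·T) = 0.5637 μm/a
  r_corr = 1.852 + 0.5637 = 2.416 μm/a
  mass loss = 2.416 μm/a × 7.14 g/cm³ = 17.25 g·m⁻²·a⁻¹
Ordering by g·m⁻²·a⁻¹: carbon steel (403) > copper (24.2) > zinc (17.3)

["carbon steel", "copper", "zinc"]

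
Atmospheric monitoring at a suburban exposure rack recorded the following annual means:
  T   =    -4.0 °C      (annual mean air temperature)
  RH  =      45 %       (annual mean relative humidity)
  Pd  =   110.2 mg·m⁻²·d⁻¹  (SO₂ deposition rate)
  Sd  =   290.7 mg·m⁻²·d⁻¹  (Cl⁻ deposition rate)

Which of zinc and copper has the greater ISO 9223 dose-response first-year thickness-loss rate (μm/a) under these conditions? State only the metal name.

zinc: temperature factor f = +0.038·(-14.0) = -0.5320
  sulphur-dioxide contribution → 0.4754 μm/a
  chloride contribution → 0.4528 μm/a
  total first-year rate 0.9282 μm/a
copper: temperature factor f = +0.126·(-14.0) = -1.7640
  sulphur-dioxide contribution → 0.04387 μm/a
  chloride contribution → 0.1969 μm/a
  ⇒ r_corr(copper) = 0.2408 μm/a
Ordering by μm/a: zinc (0.928) > copper (0.241)

zinc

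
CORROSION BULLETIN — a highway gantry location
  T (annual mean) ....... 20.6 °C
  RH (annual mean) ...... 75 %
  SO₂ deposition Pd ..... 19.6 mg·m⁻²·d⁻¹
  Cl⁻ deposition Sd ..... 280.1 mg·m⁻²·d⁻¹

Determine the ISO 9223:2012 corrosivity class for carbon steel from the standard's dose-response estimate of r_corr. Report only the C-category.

carbon steel: temperature factor f = -0.054·(10.6) = -0.5724
  sulphur-dioxide contribution → 21.03 μm/a
  chloride contribution → 90.92 μm/a
  ⇒ r_corr(carbon steel) = 112 μm/a
112 μm/a falls in (80, 200] for carbon steel → category C5

C5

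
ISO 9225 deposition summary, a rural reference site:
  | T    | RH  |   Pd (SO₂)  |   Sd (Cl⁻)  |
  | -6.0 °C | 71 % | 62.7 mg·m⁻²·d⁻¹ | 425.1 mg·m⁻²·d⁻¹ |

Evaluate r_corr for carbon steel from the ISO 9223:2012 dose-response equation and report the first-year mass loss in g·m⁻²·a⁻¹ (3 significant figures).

r_corr = 324 g·m⁻²·a⁻¹

carbon steel: T≤10 °C ⇒ hinge +0.150·(-6.0−10) = -2.4000
  Pd branch = 1.77·Pd^0.52·e^(0.02·RH+f) = 5.714 μm/a
  Cl⁻ term: 0.102·425.1^0.62·exp(0.033·71+0.04·-6.0) = 35.61
  sum: 5.714 + 35.61 → r_corr = 41.33 μm/a
Convert to mass loss: 41.33 μm/a × 7.85 g/cm³ = 324.4 g·m⁻²·a⁻¹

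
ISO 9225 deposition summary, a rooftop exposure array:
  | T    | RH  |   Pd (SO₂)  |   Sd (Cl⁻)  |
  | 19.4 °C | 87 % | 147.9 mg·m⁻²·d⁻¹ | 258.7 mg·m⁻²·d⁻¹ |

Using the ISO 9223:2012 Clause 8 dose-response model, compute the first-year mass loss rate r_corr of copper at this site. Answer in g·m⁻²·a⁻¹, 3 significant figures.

r_corr = 38.3 g·m⁻²·a⁻¹

copper: temperature factor f = -0.080·(9.4) = -0.7520
  SO₂ term: 0.0053·147.9^0.26·exp(0.059·87-0.7520) = 1.553
  Sd branch = 0.01025·Sd^0.27·e^(0.036·RH+0.049·T) = 2.724 μm/a
  sum: 1.553 + 2.724 → r_corr = 4.277 μm/a
Convert to mass loss: 4.277 μm/a × 8.96 g/cm³ = 38.32 g·m⁻²·a⁻¹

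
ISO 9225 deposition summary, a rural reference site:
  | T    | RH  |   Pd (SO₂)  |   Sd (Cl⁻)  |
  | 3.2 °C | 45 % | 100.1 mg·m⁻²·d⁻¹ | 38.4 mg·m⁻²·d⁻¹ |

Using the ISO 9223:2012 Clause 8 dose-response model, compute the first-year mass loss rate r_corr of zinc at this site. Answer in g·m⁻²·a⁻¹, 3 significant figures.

r_corr = 6.16 g·m⁻²·a⁻¹

zinc: T≤10 °C ⇒ hinge +0.038·(3.2−10) = -0.2584
  SO₂ term: 0.0129·100.1^0.44·exp(0.046·45-0.2584) = 0.5992
  Sd branch = 0.0175·Sd^0.57·e^(0.008·RH+0.085·T) = 0.2634 μm/a
  r_corr = 0.5992 + 0.2634 = 0.8625 μm/a
Convert to mass loss: 0.8625 μm/a × 7.14 g/cm³ = 6.159 g·m⁻²·a⁻¹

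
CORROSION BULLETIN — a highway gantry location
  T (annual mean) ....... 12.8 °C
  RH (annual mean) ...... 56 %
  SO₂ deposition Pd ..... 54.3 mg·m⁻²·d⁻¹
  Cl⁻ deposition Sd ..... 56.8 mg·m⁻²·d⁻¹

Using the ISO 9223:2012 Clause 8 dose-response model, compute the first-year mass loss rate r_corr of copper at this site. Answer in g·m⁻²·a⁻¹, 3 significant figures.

copper: f(T) = -0.080·(T−10) [T>10 °C] = -0.2240
  Pd branch = 0.0053·Pd^0.26·e^(0.059·RH+f) = 0.3258 μm/a
  Sd branch = 0.01025·Sd^0.27·e^(0.036·RH+0.049·T) = 0.4289 μm/a
  r_corr = 0.3258 + 0.4289 = 0.7547 μm/a
Convert to mass loss: 0.7547 μm/a × 8.96 g/cm³ = 6.762 g·m⁻²·a⁻¹

r_corr = 6.76 g·m⁻²·a⁻¹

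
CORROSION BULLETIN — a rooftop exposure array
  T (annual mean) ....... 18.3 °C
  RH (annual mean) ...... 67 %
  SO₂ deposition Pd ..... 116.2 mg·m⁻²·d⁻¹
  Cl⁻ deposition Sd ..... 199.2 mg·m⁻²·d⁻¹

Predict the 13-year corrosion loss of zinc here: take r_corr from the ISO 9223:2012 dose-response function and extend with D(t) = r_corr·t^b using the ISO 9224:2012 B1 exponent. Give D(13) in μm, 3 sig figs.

D(13) = 33.5 μm

zinc: f(T) = -0.071·(T−10) [T>10 °C] = -0.5893
  sulphur-dioxide contribution → 1.264 μm/a
  chloride contribution → 2.897 μm/a
  total first-year rate 4.161 μm/a
Power-law: D(13) = r_corr · 13^0.813
  D(13) = 4.161 × 13^0.813 = 4.161 × 8.047 = 33.49 μm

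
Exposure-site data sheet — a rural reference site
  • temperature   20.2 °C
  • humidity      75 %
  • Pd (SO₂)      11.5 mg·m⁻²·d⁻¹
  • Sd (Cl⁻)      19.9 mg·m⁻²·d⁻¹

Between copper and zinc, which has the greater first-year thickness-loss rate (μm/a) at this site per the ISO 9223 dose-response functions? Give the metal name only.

zinc

copper: f(T) = -0.080·(T−10) [T>10 °C] = -0.8160
  SO₂ term: 0.0053·11.5^0.26·exp(0.059·75-0.8160) = 0.3693
  Sd branch = 0.01025·Sd^0.27·e^(0.036·RH+0.049·T) = 0.9202 μm/a
  sum: 0.3693 + 0.9202 → r_corr = 1.29 μm/a
zinc: temperature factor f = -0.071·(10.2) = -0.7242
  Pd branch = 0.0129·Pd^0.44·e^(0.046·RH+f) = 0.5769 μm/a
  Cl⁻ term: 0.0175·19.9^0.57·exp(0.008·75+0.085·20.2) = 0.9764
  sum: 0.5769 + 0.9764 → r_corr = 1.553 μm/a
Ordering by μm/a: zinc (1.55) > copper (1.29)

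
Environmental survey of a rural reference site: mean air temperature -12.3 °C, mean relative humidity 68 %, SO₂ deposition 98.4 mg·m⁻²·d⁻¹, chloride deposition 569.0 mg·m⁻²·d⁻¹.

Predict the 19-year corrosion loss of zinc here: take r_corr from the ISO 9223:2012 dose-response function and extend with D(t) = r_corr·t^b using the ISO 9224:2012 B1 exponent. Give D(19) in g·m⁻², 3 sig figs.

D(19) = 105 g·m⁻²

zinc: temperature factor f = +0.038·(-22.3) = -0.8474
  Pd branch = 0.0129·Pd^0.44·e^(0.046·RH+f) = 0.9505 μm/a
  Cl⁻ term: 0.0175·569.0^0.57·exp(0.008·68+0.085·-12.3) = 0.3941
  sum: 0.9505 + 0.3941 → r_corr = 1.345 μm/a
ISO 9224: D(t) = r_corr · t^b with b = 0.813 (zinc, B1)
  D(19) = 1.345 × 19^0.813 = 1.345 × 10.96 = 14.73 μm
  Mass loss = 14.73 μm × 7.14 g/cm³ = 105.2 g·m⁻²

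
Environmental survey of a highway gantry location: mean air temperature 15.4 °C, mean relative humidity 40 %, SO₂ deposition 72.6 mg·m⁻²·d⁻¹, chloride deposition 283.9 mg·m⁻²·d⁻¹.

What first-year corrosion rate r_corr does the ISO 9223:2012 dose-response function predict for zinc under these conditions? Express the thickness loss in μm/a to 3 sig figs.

r_corr = 2.60 μm/a

zinc: temperature factor f = -0.071·(5.4) = -0.3834
  sulphur-dioxide contribution → 0.3647 μm/a
  chloride contribution → 2.233 μm/a
  ⇒ r_corr(zinc) = 2.597 μm/a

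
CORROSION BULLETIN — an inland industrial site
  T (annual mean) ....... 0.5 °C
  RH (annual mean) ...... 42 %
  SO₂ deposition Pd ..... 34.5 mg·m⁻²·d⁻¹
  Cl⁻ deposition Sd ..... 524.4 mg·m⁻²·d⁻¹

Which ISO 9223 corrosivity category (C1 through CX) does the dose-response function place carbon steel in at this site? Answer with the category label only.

C3

carbon steel: temperature factor f = +0.150·(-9.5) = -1.4250
  SO₂ term: 1.77·34.5^0.52·exp(0.02·42-1.4250) = 6.217
  Cl⁻ term: 0.102·524.4^0.62·exp(0.033·42+0.04·0.5) = 20.2
  sum: 6.217 + 20.2 → r_corr = 26.42 μm/a
26.4 μm/a falls in (25, 50] for carbon steel → category C3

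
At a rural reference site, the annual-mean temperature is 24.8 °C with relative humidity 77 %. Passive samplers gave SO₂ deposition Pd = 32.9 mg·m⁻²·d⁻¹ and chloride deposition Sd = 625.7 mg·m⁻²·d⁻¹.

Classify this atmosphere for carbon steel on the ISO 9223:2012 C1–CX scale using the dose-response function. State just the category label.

carbon steel: temperature factor f = -0.054·(14.8) = -0.7992
  Pd branch = 1.77·Pd^0.52·e^(0.02·RH+f) = 22.84 μm/a
  Sd branch = 0.102·Sd^0.62·e^(0.033·RH+0.04·T) = 189.1 μm/a
  sum: 22.84 + 189.1 → r_corr = 211.9 μm/a
212 μm/a falls in (200, 700] for carbon steel → category CX

CX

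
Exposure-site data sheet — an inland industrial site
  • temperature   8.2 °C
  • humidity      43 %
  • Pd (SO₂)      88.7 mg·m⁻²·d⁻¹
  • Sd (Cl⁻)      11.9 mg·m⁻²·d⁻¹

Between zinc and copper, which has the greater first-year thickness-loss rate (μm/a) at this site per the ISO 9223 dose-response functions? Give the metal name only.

zinc

zinc: f(T) = +0.038·(T−10) [T≤10 °C] = -0.0684
  sulphur-dioxide contribution → 0.6266 μm/a
  chloride contribution → 0.2033 μm/a
  ⇒ r_corr(zinc) = 0.83 μm/a
copper: temperature factor f = +0.126·(-1.8) = -0.2268
  sulphur-dioxide contribution → 0.1714 μm/a
  chloride contribution → 0.1406 μm/a
  total first-year rate 0.312 μm/a
Ordering by μm/a: zinc (0.83) > copper (0.312)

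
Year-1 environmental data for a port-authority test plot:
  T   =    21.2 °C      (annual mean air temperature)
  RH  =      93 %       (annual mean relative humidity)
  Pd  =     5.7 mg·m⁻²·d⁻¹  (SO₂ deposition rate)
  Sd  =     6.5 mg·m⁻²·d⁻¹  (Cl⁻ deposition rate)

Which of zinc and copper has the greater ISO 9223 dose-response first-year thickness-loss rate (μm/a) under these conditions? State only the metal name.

zinc: T>10 °C ⇒ hinge -0.071·(21.2−10) = -0.7952
  sulphur-dioxide contribution → 0.9031 μm/a
  chloride contribution → 0.6488 μm/a
  total first-year rate 1.552 μm/a
copper: T>10 °C ⇒ hinge -0.080·(21.2−10) = -0.8960
  sulphur-dioxide contribution → 0.8216 μm/a
  chloride contribution → 1.366 μm/a
  ⇒ r_corr(copper) = 2.187 μm/a
Ordering by μm/a: copper (2.19) > zinc (1.55)

copper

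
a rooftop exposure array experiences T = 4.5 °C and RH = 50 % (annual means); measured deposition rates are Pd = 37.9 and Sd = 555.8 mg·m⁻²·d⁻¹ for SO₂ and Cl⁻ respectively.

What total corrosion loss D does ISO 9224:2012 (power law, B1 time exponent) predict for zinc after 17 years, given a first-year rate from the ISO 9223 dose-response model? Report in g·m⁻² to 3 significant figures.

D(17) = 137 g·m⁻²

zinc: f(T) = +0.038·(T−10) [T≤10 °C] = -0.2090
  sulphur-dioxide contribution → 0.5168 μm/a
  chloride contribution → 1.404 μm/a
  ⇒ r_corr(zinc) = 1.921 μm/a
Power-law: D(17) = r_corr · 17^0.813
  D(17) = 1.921 × 17^0.813 = 1.921 × 10.01 = 19.23 μm
  Mass loss = 19.23 μm × 7.14 g/cm³ = 137.3 g·m⁻²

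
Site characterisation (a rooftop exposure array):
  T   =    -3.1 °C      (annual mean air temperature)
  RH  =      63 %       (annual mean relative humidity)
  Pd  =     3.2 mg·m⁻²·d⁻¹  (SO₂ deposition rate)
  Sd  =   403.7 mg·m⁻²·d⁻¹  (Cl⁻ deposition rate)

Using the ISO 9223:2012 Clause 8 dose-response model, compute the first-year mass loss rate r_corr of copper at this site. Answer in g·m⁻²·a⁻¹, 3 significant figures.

r_corr = 4.36 g·m⁻²·a⁻¹

copper: f(T) = +0.126·(T−10) [T≤10 °C] = -1.6506
  sulphur-dioxide contribution → 0.05663 μm/a
  chloride contribution → 0.4299 μm/a
  ⇒ r_corr(copper) = 0.4865 μm/a
Convert to mass loss: 0.4865 μm/a × 8.96 g/cm³ = 4.359 g·m⁻²·a⁻¹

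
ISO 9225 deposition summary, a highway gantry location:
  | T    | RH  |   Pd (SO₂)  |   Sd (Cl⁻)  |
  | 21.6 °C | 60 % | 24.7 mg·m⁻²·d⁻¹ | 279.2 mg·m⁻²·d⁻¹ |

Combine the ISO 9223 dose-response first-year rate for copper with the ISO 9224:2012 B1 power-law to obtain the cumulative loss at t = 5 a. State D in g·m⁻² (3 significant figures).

D(5) = 35.1 g·m⁻²

copper: T>10 °C ⇒ hinge -0.080·(21.6−10) = -0.9280
  Pd branch = 0.0053·Pd^0.26·e^(0.059·RH+f) = 0.1662 μm/a
  Cl⁻ term: 0.01025·279.2^0.27·exp(0.036·60+0.049·21.6) = 1.172
  r_corr = 0.1662 + 1.172 = 1.338 μm/a
ISO 9224: D(t) = r_corr · t^b with b = 0.667 (copper, B1)
  D(5) = 1.338 × 5^0.667 = 1.338 × 2.926 = 3.915 μm
  Mass loss = 3.915 μm × 8.96 g/cm³ = 35.07 g·m⁻²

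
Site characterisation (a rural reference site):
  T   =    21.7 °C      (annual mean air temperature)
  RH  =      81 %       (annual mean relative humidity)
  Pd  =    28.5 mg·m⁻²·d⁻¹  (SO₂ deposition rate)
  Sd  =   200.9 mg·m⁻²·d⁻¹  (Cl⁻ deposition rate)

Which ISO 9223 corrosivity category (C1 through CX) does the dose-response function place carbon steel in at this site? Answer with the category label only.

C5

carbon steel: T>10 °C ⇒ hinge -0.054·(21.7−10) = -0.6318
  SO₂ term: 1.77·28.5^0.52·exp(0.02·81-0.6318) = 27.14
  Sd branch = 0.102·Sd^0.62·e^(0.033·RH+0.04·T) = 94.25 μm/a
  r_corr = 27.14 + 94.25 = 121.4 μm/a
121 μm/a falls in (80, 200] for carbon steel → category C5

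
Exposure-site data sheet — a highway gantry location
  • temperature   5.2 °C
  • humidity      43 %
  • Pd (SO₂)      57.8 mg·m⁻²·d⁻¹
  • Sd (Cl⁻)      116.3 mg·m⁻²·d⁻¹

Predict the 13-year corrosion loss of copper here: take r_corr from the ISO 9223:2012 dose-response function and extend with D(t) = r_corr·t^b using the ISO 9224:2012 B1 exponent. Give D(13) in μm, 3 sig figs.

copper: temperature factor f = +0.126·(-4.8) = -0.6048
  sulphur-dioxide contribution → 0.1051 μm/a
  chloride contribution → 0.2246 μm/a
  ⇒ r_corr(copper) = 0.3297 μm/a
Power-law: D(13) = r_corr · 13^0.667
  D(13) = 0.3297 × 13^0.667 = 0.3297 × 5.534 = 1.824 μm

D(13) = 1.82 μm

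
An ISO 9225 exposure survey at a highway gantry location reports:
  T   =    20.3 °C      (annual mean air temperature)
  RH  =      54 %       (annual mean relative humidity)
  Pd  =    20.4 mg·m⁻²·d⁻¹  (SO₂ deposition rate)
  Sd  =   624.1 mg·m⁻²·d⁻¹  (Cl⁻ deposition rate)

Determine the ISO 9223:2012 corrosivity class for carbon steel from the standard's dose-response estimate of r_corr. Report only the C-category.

carbon steel: T>10 °C ⇒ hinge -0.054·(20.3−10) = -0.5562
  sulphur-dioxide contribution → 14.34 μm/a
  chloride contribution → 73.83 μm/a
  total first-year rate 88.16 μm/a
Category bounds: 80…200 μm/a bracket r_corr ⇒ C5

C5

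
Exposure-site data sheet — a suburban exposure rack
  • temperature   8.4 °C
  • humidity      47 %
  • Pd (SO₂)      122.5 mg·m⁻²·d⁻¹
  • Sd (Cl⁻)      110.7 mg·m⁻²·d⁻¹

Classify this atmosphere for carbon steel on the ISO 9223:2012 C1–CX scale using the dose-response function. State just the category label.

carbon steel: f(T) = +0.150·(T−10) [T≤10 °C] = -0.2400
  SO₂ term: 1.77·122.5^0.52·exp(0.02·47-0.2400) = 43.43
  Cl⁻ term: 0.102·110.7^0.62·exp(0.033·47+0.04·8.4) = 12.46
  sum: 43.43 + 12.46 → r_corr = 55.89 μm/a
Category bounds: 50…80 μm/a bracket r_corr ⇒ C4

C4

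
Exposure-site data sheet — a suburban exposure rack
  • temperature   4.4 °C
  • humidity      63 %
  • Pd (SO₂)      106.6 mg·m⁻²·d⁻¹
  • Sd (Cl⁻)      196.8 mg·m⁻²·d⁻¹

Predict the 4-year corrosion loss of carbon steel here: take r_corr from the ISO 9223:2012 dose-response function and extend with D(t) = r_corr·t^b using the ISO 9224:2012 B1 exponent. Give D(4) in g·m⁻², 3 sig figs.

D(4) = 912 g·m⁻²

carbon steel: f(T) = +0.150·(T−10) [T≤10 °C] = -0.8400
  SO₂ term: 1.77·106.6^0.52·exp(0.02·63-0.8400) = 30.54
  Sd branch = 0.102·Sd^0.62·e^(0.033·RH+0.04·T) = 25.72 μm/a
  r_corr = 30.54 + 25.72 = 56.25 μm/a
Power-law: D(4) = r_corr · 4^0.523
  D(4) = 56.25 × 4^0.523 = 56.25 × 2.065 = 116.2 μm
  Mass loss = 116.2 μm × 7.85 g/cm³ = 911.8 g·m⁻²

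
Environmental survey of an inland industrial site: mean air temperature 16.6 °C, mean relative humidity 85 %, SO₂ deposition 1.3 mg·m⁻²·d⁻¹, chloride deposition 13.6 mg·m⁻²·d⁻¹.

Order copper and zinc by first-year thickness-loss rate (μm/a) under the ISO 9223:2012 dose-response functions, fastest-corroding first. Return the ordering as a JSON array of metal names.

["copper", "zinc"]

copper: temperature factor f = -0.080·(6.6) = -0.5280
  Pd branch = 0.0053·Pd^0.26·e^(0.059·RH+f) = 0.5042 μm/a
  Sd branch = 0.01025·Sd^0.27·e^(0.036·RH+0.049·T) = 0.9976 μm/a
  sum: 0.5042 + 0.9976 → r_corr = 1.502 μm/a
zinc: T>10 °C ⇒ hinge -0.071·(16.6−10) = -0.4686
  Pd branch = 0.0129·Pd^0.44·e^(0.046·RH+f) = 0.4522 μm/a
  Sd branch = 0.0175·Sd^0.57·e^(0.008·RH+0.085·T) = 0.627 μm/a
  sum: 0.4522 + 0.627 → r_corr = 1.079 μm/a
Ordering by μm/a: copper (1.5) > zinc (1.08)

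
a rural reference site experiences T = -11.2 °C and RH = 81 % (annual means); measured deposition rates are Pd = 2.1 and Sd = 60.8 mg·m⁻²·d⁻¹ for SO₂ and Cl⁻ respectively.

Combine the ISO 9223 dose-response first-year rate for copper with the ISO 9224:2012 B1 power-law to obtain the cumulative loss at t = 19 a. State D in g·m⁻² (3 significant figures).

copper: temperature factor f = +0.126·(-21.2) = -2.6712
  sulphur-dioxide contribution → 0.0529 μm/a
  chloride contribution → 0.3315 μm/a
  total first-year rate 0.3844 μm/a
ISO 9224: D(t) = r_corr · t^b with b = 0.667 (copper, B1)
  D(19) = 0.3844 × 19^0.667 = 0.3844 × 7.127 = 2.74 μm
  Mass loss = 2.74 μm × 8.96 g/cm³ = 24.55 g·m⁻²

D(19) = 24.5 g·m⁻²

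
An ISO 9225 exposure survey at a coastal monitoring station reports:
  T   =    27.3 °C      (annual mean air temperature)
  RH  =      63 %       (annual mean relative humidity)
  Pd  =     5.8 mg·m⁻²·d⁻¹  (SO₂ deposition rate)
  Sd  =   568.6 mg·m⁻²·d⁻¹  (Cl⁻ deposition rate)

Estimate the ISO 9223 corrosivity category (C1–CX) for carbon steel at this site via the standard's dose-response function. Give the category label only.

carbon steel: temperature factor f = -0.054·(17.3) = -0.9342
  sulphur-dioxide contribution → 6.116 μm/a
  chloride contribution → 124.1 μm/a
  ⇒ r_corr(carbon steel) = 130.2 μm/a
ISO 9223 Table 2 (carbon steel): 80 < 130 ≤ 200 μm/a ⇒ C5

C5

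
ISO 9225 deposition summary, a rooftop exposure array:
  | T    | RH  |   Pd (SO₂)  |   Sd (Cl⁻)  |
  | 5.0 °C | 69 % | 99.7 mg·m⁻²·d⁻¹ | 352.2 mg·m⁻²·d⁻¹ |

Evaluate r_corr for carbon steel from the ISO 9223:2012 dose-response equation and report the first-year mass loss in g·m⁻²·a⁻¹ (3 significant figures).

r_corr = 647 g·m⁻²·a⁻¹

carbon steel: temperature factor f = +0.150·(-5.0) = -0.7500
  sulphur-dioxide contribution → 36.38 μm/a
  chloride contribution → 46.06 μm/a
  total first-year rate 82.45 μm/a
Convert to mass loss: 82.45 μm/a × 7.85 g/cm³ = 647.2 g·m⁻²·a⁻¹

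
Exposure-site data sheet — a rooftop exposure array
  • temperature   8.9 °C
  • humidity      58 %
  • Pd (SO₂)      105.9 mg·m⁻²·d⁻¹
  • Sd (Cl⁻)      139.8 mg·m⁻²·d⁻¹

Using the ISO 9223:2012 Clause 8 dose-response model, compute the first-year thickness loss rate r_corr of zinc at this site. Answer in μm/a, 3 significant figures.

r_corr = 2.38 μm/a

zinc: temperature factor f = +0.038·(-1.1) = -0.0418
  SO₂ term: 0.0129·105.9^0.44·exp(0.046·58-0.0418) = 1.387
  Sd branch = 0.0175·Sd^0.57·e^(0.008·RH+0.085·T) = 0.9909 μm/a
  sum: 1.387 + 0.9909 → r_corr = 2.378 μm/a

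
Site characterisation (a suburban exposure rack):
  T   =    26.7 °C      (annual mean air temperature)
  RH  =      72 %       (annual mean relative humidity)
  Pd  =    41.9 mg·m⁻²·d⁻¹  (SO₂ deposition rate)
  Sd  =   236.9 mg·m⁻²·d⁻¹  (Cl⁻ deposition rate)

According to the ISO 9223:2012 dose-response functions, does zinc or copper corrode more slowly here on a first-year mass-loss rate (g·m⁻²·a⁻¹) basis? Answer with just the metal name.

copper

zinc: temperature factor f = -0.071·(16.7) = -1.1857
  sulphur-dioxide contribution → 0.5595 μm/a
  chloride contribution → 6.797 μm/a
  total first-year rate 7.357 μm/a
  mass loss = 7.357 μm/a × 7.14 g/cm³ = 52.53 g·m⁻²·a⁻¹
copper: f(T) = -0.080·(T−10) [T>10 °C] = -1.3360
  sulphur-dioxide contribution → 0.2575 μm/a
  chloride contribution → 2.217 μm/a
  total first-year rate 2.474 μm/a
  mass loss = 2.474 μm/a × 8.96 g/cm³ = 22.17 g·m⁻²·a⁻¹
Ordering by g·m⁻²·a⁻¹: zinc (52.5) > copper (22.2)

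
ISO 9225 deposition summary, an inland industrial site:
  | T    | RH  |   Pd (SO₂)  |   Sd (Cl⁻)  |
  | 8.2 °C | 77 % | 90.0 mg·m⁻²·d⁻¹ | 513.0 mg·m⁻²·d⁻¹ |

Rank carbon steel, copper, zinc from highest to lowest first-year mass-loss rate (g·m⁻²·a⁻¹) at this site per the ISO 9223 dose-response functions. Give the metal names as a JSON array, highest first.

["carbon steel", "zinc", "copper"]

carbon steel: T≤10 °C ⇒ hinge +0.150·(8.2−10) = -0.2700
  Pd branch = 1.77·Pd^0.52·e^(0.02·RH+f) = 65.42 μm/a
  Sd branch = 0.102·Sd^0.62·e^(0.033·RH+0.04·T) = 86.07 μm/a
  r_corr = 65.42 + 86.07 = 151.5 μm/a
  mass loss = 151.5 μm/a × 7.85 g/cm³ = 1189 g·m⁻²·a⁻¹
copper: T≤10 °C ⇒ hinge +0.126·(8.2−10) = -0.2268
  Pd branch = 0.0053·Pd^0.26·e^(0.059·RH+f) = 1.279 μm/a
  Cl⁻ term: 0.01025·513.0^0.27·exp(0.036·77+0.049·8.2) = 1.321
  sum: 1.279 + 1.321 → r_corr = 2.6 μm/a
  mass loss = 2.6 μm/a × 8.96 g/cm³ = 23.29 g·m⁻²·a⁻¹
zinc: temperature factor f = +0.038·(-1.8) = -0.0684
  SO₂ term: 0.0129·90.0^0.44·exp(0.046·77-0.0684) = 3.013
  Sd branch = 0.0175·Sd^0.57·e^(0.008·RH+0.085·T) = 2.281 μm/a
  r_corr = 3.013 + 2.281 = 5.294 μm/a
  mass loss = 5.294 μm/a × 7.14 g/cm³ = 37.8 g·m⁻²·a⁻¹
Ordering by g·m⁻²·a⁻¹: carbon steel (1190) > zinc (37.8) > copper (23.3)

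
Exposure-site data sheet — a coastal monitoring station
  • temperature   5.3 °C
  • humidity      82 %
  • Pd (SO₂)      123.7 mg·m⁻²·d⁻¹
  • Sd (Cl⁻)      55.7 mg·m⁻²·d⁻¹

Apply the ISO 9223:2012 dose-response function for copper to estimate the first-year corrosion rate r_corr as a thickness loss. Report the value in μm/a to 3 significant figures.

copper: temperature factor f = +0.126·(-4.7) = -0.5922
  SO₂ term: 0.0053·123.7^0.26·exp(0.059·82-0.5922) = 1.295
  Cl⁻ term: 0.01025·55.7^0.27·exp(0.036·82+0.049·5.3) = 0.7532
  sum: 1.295 + 0.7532 → r_corr = 2.048 μm/a

r_corr = 2.05 μm/a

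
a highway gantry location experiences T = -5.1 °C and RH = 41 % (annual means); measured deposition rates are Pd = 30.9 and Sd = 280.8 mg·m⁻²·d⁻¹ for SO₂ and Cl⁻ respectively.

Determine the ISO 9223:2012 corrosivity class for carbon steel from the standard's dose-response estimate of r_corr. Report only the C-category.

carbon steel: f(T) = +0.150·(T−10) [T≤10 °C] = -2.2650
  Pd branch = 1.77·Pd^0.52·e^(0.02·RH+f) = 2.484 μm/a
  Sd branch = 0.102·Sd^0.62·e^(0.033·RH+0.04·T) = 10.61 μm/a
  sum: 2.484 + 10.61 → r_corr = 13.09 μm/a
ISO 9223 Table 2 (carbon steel): 1.3 < 13.1 ≤ 25 μm/a ⇒ C2

C2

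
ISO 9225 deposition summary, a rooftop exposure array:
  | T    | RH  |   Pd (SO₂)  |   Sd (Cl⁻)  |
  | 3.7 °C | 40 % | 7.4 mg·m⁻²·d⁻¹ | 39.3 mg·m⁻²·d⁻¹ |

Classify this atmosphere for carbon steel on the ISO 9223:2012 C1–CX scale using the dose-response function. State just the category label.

carbon steel: temperature factor f = +0.150·(-6.3) = -0.9450
  Pd branch = 1.77·Pd^0.52·e^(0.02·RH+f) = 4.335 μm/a
  Cl⁻ term: 0.102·39.3^0.62·exp(0.033·40+0.04·3.7) = 4.312
  r_corr = 4.335 + 4.312 = 8.647 μm/a
Category bounds: 1.3…25 μm/a bracket r_corr ⇒ C2

C2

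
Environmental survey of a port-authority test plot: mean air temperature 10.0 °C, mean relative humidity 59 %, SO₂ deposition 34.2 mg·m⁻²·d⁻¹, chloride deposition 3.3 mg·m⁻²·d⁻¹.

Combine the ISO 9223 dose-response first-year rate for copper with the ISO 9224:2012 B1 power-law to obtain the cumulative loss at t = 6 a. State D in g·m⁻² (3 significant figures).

copper: T≤10 °C ⇒ hinge +0.126·(10.0−10) = +0.0000
  SO₂ term: 0.0053·34.2^0.26·exp(0.059·59+0.0000) = 0.4314
  Sd branch = 0.01025·Sd^0.27·e^(0.036·RH+0.049·T) = 0.1932 μm/a
  sum: 0.4314 + 0.1932 → r_corr = 0.6246 μm/a
Long-term exponent b (ISO 9224 Table 2, B1) = 0.667
  D(6) = 0.6246 × 6^0.667 = 0.6246 × 3.304 = 2.064 μm
  Mass loss = 2.064 μm × 8.96 g/cm³ = 18.49 g·m⁻²

D(6) = 18.5 g·m⁻²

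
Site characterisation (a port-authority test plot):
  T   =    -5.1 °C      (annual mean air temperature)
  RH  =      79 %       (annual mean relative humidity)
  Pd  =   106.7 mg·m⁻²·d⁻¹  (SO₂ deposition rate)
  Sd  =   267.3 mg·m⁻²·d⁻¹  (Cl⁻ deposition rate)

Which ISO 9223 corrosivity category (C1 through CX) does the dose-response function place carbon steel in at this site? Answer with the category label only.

C3

carbon steel: temperature factor f = +0.150·(-15.1) = -2.2650
  Pd branch = 1.77·Pd^0.52·e^(0.02·RH+f) = 10.12 μm/a
  Cl⁻ term: 0.102·267.3^0.62·exp(0.033·79+0.04·-5.1) = 36.05
  sum: 10.12 + 36.05 → r_corr = 46.17 μm/a
Category bounds: 25…50 μm/a bracket r_corr ⇒ C3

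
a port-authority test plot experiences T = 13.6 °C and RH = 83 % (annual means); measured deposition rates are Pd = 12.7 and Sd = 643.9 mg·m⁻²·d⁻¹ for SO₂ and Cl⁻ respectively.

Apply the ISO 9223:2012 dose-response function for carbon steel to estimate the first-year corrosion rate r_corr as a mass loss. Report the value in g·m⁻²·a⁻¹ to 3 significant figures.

carbon steel: T>10 °C ⇒ hinge -0.054·(13.6−10) = -0.1944
  Pd branch = 1.77·Pd^0.52·e^(0.02·RH+f) = 28.74 μm/a
  Cl⁻ term: 0.102·643.9^0.62·exp(0.033·83+0.04·13.6) = 149.9
  sum: 28.74 + 149.9 → r_corr = 178.7 μm/a
Convert to mass loss: 178.7 μm/a × 7.85 g/cm³ = 1402 g·m⁻²·a⁻¹

r_corr = 1.40e+03 g·m⁻²·a⁻¹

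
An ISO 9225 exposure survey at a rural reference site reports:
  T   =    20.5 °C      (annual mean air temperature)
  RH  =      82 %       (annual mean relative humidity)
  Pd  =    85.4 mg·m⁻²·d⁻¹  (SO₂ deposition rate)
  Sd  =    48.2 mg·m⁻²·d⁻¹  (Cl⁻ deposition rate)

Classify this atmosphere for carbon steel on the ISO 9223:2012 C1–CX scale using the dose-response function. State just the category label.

carbon steel: f(T) = -0.054·(T−10) [T>10 °C] = -0.5670
  sulphur-dioxide contribution → 52.28 μm/a
  chloride contribution → 38.32 μm/a
  total first-year rate 90.6 μm/a
90.6 μm/a falls in (80, 200] for carbon steel → category C5

C5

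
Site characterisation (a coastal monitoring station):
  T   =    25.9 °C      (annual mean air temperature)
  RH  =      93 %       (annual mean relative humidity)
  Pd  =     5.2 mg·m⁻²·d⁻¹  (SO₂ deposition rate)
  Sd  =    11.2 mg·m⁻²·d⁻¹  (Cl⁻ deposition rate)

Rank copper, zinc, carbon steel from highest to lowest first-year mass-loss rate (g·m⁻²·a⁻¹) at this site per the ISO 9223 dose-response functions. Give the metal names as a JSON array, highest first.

copper: f(T) = -0.080·(T−10) [T>10 °C] = -1.2720
  sulphur-dioxide contribution → 0.5508 μm/a
  chloride contribution → 1.992 μm/a
  ⇒ r_corr(copper) = 2.542 μm/a
  mass loss = 2.542 μm/a × 8.96 g/cm³ = 22.78 g·m⁻²·a⁻¹
zinc: T>10 °C ⇒ hinge -0.071·(25.9−10) = -1.1289
  sulphur-dioxide contribution → 0.6213 μm/a
  chloride contribution → 1.319 μm/a
  total first-year rate 1.94 μm/a
  mass loss = 1.94 μm/a × 7.14 g/cm³ = 13.85 g·m⁻²·a⁻¹
carbon steel: T>10 °C ⇒ hinge -0.054·(25.9−10) = -0.8586
  sulphur-dioxide contribution → 11.36 μm/a
  chloride contribution → 27.66 μm/a
  total first-year rate 39.02 μm/a
  mass loss = 39.02 μm/a × 7.85 g/cm³ = 306.3 g·m⁻²·a⁻¹
Ordering by g·m⁻²·a⁻¹: carbon steel (306) > copper (22.8) > zinc (13.9)

["carbon steel", "copper", "zinc"]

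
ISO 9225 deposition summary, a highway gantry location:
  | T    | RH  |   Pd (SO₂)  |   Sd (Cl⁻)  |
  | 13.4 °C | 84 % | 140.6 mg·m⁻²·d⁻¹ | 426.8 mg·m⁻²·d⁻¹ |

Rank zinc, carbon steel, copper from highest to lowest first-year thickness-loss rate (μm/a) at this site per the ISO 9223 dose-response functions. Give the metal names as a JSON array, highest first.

["carbon steel", "zinc", "copper"]

zinc: T>10 °C ⇒ hinge -0.071·(13.4−10) = -0.2414
  sulphur-dioxide contribution → 4.256 μm/a
  chloride contribution → 3.379 μm/a
  ⇒ r_corr(zinc) = 7.635 μm/a
carbon steel: T>10 °C ⇒ hinge -0.054·(13.4−10) = -0.1836
  sulphur-dioxide contribution → 103.5 μm/a
  chloride contribution → 119.1 μm/a
  ⇒ r_corr(carbon steel) = 222.6 μm/a
copper: T>10 °C ⇒ hinge -0.080·(13.4−10) = -0.2720
  sulphur-dioxide contribution → 2.075 μm/a
  chloride contribution → 2.086 μm/a
  total first-year rate 4.161 μm/a
Ordering by μm/a: carbon steel (223) > zinc (7.63) > copper (4.16)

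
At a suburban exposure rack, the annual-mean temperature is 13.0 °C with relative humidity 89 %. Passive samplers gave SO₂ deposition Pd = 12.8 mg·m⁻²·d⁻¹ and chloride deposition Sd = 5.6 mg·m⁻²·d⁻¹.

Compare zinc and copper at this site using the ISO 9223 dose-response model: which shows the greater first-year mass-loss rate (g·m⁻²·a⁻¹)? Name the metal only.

copper

zinc: f(T) = -0.071·(T−10) [T>10 °C] = -0.2130
  SO₂ term: 0.0129·12.8^0.44·exp(0.046·89-0.2130) = 1.92
  Sd branch = 0.0175·Sd^0.57·e^(0.008·RH+0.085·T) = 0.2875 μm/a
  r_corr = 1.92 + 0.2875 = 2.207 μm/a
  mass loss = 2.207 μm/a × 7.14 g/cm³ = 15.76 g·m⁻²·a⁻¹
copper: f(T) = -0.080·(T−10) [T>10 °C] = -0.2400
  SO₂ term: 0.0053·12.8^0.26·exp(0.059·89-0.2400) = 1.543
  Cl⁻ term: 0.01025·5.6^0.27·exp(0.036·89+0.049·13.0) = 0.7601
  sum: 1.543 + 0.7601 → r_corr = 2.303 μm/a
  mass loss = 2.303 μm/a × 8.96 g/cm³ = 20.64 g·m⁻²·a⁻¹
Ordering by g·m⁻²·a⁻¹: copper (20.6) > zinc (15.8)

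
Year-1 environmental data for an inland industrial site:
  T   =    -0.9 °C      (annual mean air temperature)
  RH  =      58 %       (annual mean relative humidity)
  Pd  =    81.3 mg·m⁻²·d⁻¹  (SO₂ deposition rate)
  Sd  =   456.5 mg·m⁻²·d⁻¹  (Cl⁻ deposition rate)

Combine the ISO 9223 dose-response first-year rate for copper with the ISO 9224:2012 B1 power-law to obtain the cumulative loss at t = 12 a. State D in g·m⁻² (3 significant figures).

copper: f(T) = +0.126·(T−10) [T≤10 °C] = -1.3734
  Pd branch = 0.0053·Pd^0.26·e^(0.059·RH+f) = 0.129 μm/a
  Cl⁻ term: 0.01025·456.5^0.27·exp(0.036·58+0.049·-0.9) = 0.4135
  r_corr = 0.129 + 0.4135 = 0.5425 μm/a
ISO 9224: D(t) = r_corr · t^b with b = 0.667 (copper, B1)
  D(12) = 0.5425 × 12^0.667 = 0.5425 × 5.246 = 2.846 μm
  Mass loss = 2.846 μm × 8.96 g/cm³ = 25.5 g·m⁻²

D(12) = 25.5 g·m⁻²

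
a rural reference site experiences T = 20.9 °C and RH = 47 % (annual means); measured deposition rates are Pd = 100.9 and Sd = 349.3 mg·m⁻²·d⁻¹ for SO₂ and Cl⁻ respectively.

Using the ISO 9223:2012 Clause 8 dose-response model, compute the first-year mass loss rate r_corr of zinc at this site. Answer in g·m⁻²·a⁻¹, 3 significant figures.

r_corr = 33.1 g·m⁻²·a⁻¹

zinc: temperature factor f = -0.071·(10.9) = -0.7739
  Pd branch = 0.0129·Pd^0.44·e^(0.046·RH+f) = 0.3937 μm/a
  Cl⁻ term: 0.0175·349.3^0.57·exp(0.008·47+0.085·20.9) = 4.241
  sum: 0.3937 + 4.241 → r_corr = 4.635 μm/a
Convert to mass loss: 4.635 μm/a × 7.14 g/cm³ = 33.09 g·m⁻²·a⁻¹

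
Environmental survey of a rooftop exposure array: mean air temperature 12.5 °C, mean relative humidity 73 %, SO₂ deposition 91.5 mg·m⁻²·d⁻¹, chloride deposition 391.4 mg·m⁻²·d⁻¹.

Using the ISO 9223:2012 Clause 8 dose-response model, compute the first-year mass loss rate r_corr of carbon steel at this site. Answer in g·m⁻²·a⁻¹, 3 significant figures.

r_corr = 1.14e+03 g·m⁻²·a⁻¹

carbon steel: f(T) = -0.054·(T−10) [T>10 °C] = -0.1350
  Pd branch = 1.77·Pd^0.52·e^(0.02·RH+f) = 69.72 μm/a
  Sd branch = 0.102·Sd^0.62·e^(0.033·RH+0.04·T) = 75.75 μm/a
  r_corr = 69.72 + 75.75 = 145.5 μm/a
Convert to mass loss: 145.5 μm/a × 7.85 g/cm³ = 1142 g·m⁻²·a⁻¹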